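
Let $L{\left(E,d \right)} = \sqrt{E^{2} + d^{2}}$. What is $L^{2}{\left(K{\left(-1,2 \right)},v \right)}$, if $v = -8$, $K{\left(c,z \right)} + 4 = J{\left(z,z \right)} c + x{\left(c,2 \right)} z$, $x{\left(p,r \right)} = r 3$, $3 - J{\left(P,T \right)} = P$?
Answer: $113$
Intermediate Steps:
$J{\left(P,T \right)} = 3 - P$
$x{\left(p,r \right)} = 3 r$
$K{\left(c,z \right)} = -4 + 6 z + c \left(3 - z\right)$ ($K{\left(c,z \right)} = -4 + \left(\left(3 - z\right) c + 3 \cdot 2 z\right) = -4 + \left(c \left(3 - z\right) + 6 z\right) = -4 + \left(6 z + c \left(3 - z\right)\right) = -4 + 6 z + c \left(3 - z\right)$)
$L^{2}{\left(K{\left(-1,2 \right)},v \right)} = \left(\sqrt{\left(-4 + 6 \cdot 2 - - (-3 + 2)\right)^{2} + \left(-8\right)^{2}}\right)^{2} = \left(\sqrt{\left(-4 + 12 - \left(-1\right) \left(-1\right)\right)^{2} + 64}\right)^{2} = \left(\sqrt{\left(-4 + 12 - 1\right)^{2} + 64}\right)^{2} = \left(\sqrt{7^{2} + 64}\right)^{2} = \left(\sqrt{49 + 64}\right)^{2} = \left(\sqrt{113}\right)^{2} = 113$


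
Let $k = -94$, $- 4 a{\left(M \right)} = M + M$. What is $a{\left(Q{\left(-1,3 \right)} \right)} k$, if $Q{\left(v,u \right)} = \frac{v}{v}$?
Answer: $47$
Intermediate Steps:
$Q{\left(v,u \right)} = 1$
$a{\left(M \right)} = - \frac{M}{2}$ ($a{\left(M \right)} = - \frac{M + M}{4} = - \frac{2 M}{4} = - \frac{M}{2}$)
$a{\left(Q{\left(-1,3 \right)} \right)} k = \left(- \frac{1}{2}\right) 1 \left(-94\right) = \left(- \frac{1}{2}\right) \left(-94\right) = 47$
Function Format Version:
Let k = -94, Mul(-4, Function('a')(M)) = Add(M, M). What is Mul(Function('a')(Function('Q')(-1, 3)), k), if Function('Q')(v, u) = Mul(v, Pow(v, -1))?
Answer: 47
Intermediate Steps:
Function('Q')(v, u) = 1
Function('a')(M) = Mul(Rational(-1, 2), M) (Function('a')(M) = Mul(Rational(-1, 4), Add(M, M)) = Mul(Rational(-1, 4), Mul(2, M)) = Mul(Rational(-1, 2), M))
Mul(Function('a')(Function('Q')(-1, 3)), k) = Mul(Mul(Rational(-1, 2), 1), -94) = Mul(Rational(-1, 2), -94) = 47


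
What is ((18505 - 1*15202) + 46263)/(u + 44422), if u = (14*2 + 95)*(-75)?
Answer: 49566/35197 ≈ 1.4082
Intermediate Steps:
u = -9225 (u = (28 + 95)*(-75) = 123*(-75) = -9225)
((18505 - 1*15202) + 46263)/(u + 44422) = ((18505 - 1*15202) + 46263)/(-9225 + 44422) = ((18505 - 15202) + 46263)/35197 = (3303 + 46263)*(1/35197) = 49566*(1/35197) = 49566/35197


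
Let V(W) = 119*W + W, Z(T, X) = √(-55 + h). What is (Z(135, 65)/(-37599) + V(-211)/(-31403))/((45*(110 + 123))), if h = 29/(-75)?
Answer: 1688/21950697 - I*√12462/5913382725 ≈ 7.69e-5 - 1.8878e-8*I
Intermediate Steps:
h = -29/75 (h = 29*(-1/75) = -29/75 ≈ -0.38667)
Z(T, X) = I*√12462/15 (Z(T, X) = √(-55 - 29/75) = √(-4154/75) = I*√12462/15)
V(W) = 120*W
(Z(135, 65)/(-37599) + V(-211)/(-31403))/((45*(110 + 123))) = ((I*√12462/15)/(-37599) + (120*(-211))/(-31403))/((45*(110 + 123))) = ((I*√12462/15)*(-1/37599) - 25320*(-1/31403))/((45*233)) = (-I*√12462/563985 + 25320/31403)/10485 = (25320/31403 - I*√12462/563985)*(1/10485) = 1688/21950697 - I*√12462/5913382725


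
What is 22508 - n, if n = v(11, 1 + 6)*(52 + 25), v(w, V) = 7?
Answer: 21969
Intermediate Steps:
n = 539 (n = 7*(52 + 25) = 7*77 = 539)
22508 - n = 22508 - 1*539 = 22508 - 539 = 21969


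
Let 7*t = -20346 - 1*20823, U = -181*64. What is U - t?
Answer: -39919/7 ≈ -5702.7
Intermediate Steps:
U = -11584
t = -41169/7 (t = (-20346 - 1*20823)/7 = (-20346 - 20823)/7 = (1/7)*(-41169) = -41169/7 ≈ -5881.3)
U - t = -11584 - 1*(-41169/7) = -11584 + 41169/7 = -39919/7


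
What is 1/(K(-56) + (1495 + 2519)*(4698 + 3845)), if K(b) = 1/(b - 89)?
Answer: 145/4972282289 ≈ 2.9162e-8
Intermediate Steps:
K(b) = 1/(-89 + b)
1/(K(-56) + (1495 + 2519)*(4698 + 3845)) = 1/(1/(-89 - 56) + (1495 + 2519)*(4698 + 3845)) = 1/(1/(-145) + 4014*8543) = 1/(-1/145 + 34291602) = 1/(4972282289/145) = 145/4972282289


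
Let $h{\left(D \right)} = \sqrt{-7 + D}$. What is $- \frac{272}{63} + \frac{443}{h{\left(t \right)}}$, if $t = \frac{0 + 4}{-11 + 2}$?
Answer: $- \frac{272}{63} - \frac{1329 i \sqrt{67}}{67} \approx -4.3175 - 162.36 i$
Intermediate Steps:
$t = - \frac{4}{9}$ ($t = \frac{4}{-9} = 4 \left(- \frac{1}{9}\right) = - \frac{4}{9} \approx -0.44444$)
$- \frac{272}{63} + \frac{443}{h{\left(t \right)}} = - \frac{272}{63} + \frac{443}{\sqrt{-7 - \frac{4}{9}}} = \left(-272\right) \frac{1}{63} + \frac{443}{\sqrt{- \frac{67}{9}}} = - \frac{272}{63} + \frac{443}{\frac{1}{3} i \sqrt{67}} = - \frac{272}{63} + 443 \left(- \frac{3 i \sqrt{67}}{67}\right) = - \frac{272}{63} - \frac{1329 i \sqrt{67}}{67}$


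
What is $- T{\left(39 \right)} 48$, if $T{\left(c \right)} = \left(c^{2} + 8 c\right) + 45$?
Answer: $-90144$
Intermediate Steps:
$T{\left(c \right)} = 45 + c^{2} + 8 c$
$- T{\left(39 \right)} 48 = - (45 + 39^{2} + 8 \cdot 39) 48 = - (45 + 1521 + 312) 48 = \left(-1\right) 1878 \cdot 48 = \left(-1878\right) 48 = -90144$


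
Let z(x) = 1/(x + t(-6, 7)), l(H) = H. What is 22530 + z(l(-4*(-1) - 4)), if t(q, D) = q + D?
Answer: 22531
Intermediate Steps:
t(q, D) = D + q
z(x) = 1/(1 + x) (z(x) = 1/(x + (7 - 6)) = 1/(x + 1) = 1/(1 + x))
22530 + z(l(-4*(-1) - 4)) = 22530 + 1/(1 + (-4*(-1) - 4)) = 22530 + 1/(1 + (4 - 4)) = 22530 + 1/(1 + 0) = 22530 + 1/1 = 22530 + 1 = 22531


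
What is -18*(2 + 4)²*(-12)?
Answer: 7776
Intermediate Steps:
-18*(2 + 4)²*(-12) = -18*6²*(-12) = -18*36*(-12) = -648*(-12) = 7776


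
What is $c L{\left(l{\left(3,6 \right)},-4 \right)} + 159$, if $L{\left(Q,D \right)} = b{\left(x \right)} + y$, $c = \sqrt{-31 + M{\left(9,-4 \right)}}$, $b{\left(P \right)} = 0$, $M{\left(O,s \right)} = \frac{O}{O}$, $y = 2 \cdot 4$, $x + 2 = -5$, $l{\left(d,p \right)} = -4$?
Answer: $159 + 8 i \sqrt{30} \approx 159.0 + 43.818 i$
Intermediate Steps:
$x = -7$ ($x = -2 - 5 = -7$)
$y = 8$
$M{\left(O,s \right)} = 1$
$c = i \sqrt{30}$ ($c = \sqrt{-31 + 1} = \sqrt{-30} = i \sqrt{30} \approx 5.4772 i$)
$L{\left(Q,D \right)} = 8$ ($L{\left(Q,D \right)} = 0 + 8 = 8$)
$c L{\left(l{\left(3,6 \right)},-4 \right)} + 159 = i \sqrt{30} \cdot 8 + 159 = 8 i \sqrt{30} + 159 = 159 + 8 i \sqrt{30}$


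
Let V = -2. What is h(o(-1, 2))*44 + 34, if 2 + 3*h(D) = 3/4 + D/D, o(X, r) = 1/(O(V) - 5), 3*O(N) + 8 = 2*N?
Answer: 91/3 ≈ 30.333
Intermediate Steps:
O(N) = -8/3 + 2*N/3 (O(N) = -8/3 + (2*N)/3 = -8/3 + 2*N/3)
o(X, r) = -1/9 (o(X, r) = 1/((-8/3 + (2/3)*(-2)) - 5) = 1/((-8/3 - 4/3) - 5) = 1/(-4 - 5) = 1/(-9) = -1/9)
h(D) = -1/12 (h(D) = -2/3 + (3/4 + D/D)/3 = -2/3 + (3*(1/4) + 1)/3 = -2/3 + (3/4 + 1)/3 = -2/3 + (1/3)*(7/4) = -2/3 + 7/12 = -1/12)
h(o(-1, 2))*44 + 34 = -1/12*44 + 34 = -11/3 + 34 = 91/3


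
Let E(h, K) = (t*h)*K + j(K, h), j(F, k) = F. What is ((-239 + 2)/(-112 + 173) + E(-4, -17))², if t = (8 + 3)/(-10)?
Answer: 851705856/93025 ≈ 9155.7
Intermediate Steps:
t = -11/10 (t = 11*(-⅒) = -11/10 ≈ -1.1000)
E(h, K) = K - 11*K*h/10 (E(h, K) = (-11*h/10)*K + K = -11*K*h/10 + K = K - 11*K*h/10)
((-239 + 2)/(-112 + 173) + E(-4, -17))² = ((-239 + 2)/(-112 + 173) + (⅒)*(-17)*(10 - 11*(-4)))² = (-237/61 + (⅒)*(-17)*(10 + 44))² = (-237*1/61 + (⅒)*(-17)*54)² = (-237/61 - 459/5)² = (-29184/305)² = 851705856/93025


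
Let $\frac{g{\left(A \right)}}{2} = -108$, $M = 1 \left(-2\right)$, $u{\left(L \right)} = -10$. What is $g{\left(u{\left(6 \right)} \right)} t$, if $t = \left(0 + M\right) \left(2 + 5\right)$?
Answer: $3024$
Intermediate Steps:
$M = -2$
$g{\left(A \right)} = -216$ ($g{\left(A \right)} = 2 \left(-108\right) = -216$)
$t = -14$ ($t = \left(0 - 2\right) \left(2 + 5\right) = \left(-2\right) 7 = -14$)
$g{\left(u{\left(6 \right)} \right)} t = \left(-216\right) \left(-14\right) = 3024$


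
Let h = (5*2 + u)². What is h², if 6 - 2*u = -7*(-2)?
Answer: 1296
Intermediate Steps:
u = -4 (u = 3 - (-7)*(-2)/2 = 3 - ½*14 = 3 - 7 = -4)
h = 36 (h = (5*2 - 4)² = (10 - 4)² = 6² = 36)
h² = 36² = 1296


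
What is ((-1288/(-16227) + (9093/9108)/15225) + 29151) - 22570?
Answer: 78352685878199/11905749900 ≈ 6581.1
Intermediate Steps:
((-1288/(-16227) + (9093/9108)/15225) + 29151) - 22570 = ((-1288*(-1/16227) + (9093*(1/9108))*(1/15225)) + 29151) - 22570 = ((1288/16227 + (3031/3036)*(1/15225)) + 29151) - 22570 = ((1288/16227 + 433/6603300) + 29151) - 22570 = (945786299/11905749900 + 29151) - 22570 = 347065461121199/11905749900 - 22570 = 78352685878199/11905749900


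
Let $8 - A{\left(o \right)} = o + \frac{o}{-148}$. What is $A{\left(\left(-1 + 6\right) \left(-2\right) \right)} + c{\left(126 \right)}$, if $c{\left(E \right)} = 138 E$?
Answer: $\frac{1288039}{74} \approx 17406.0$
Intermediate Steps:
$A{\left(o \right)} = 8 - \frac{147 o}{148}$ ($A{\left(o \right)} = 8 - \left(o + \frac{o}{-148}\right) = 8 - \left(o + o \left(- \frac{1}{148}\right)\right) = 8 - \left(o - \frac{o}{148}\right) = 8 - \frac{147 o}{148}$)
$A{\left(\left(-1 + 6\right) \left(-2\right) \right)} + c{\left(126 \right)} = \left(8 - \frac{147 \left(-1 + 6\right) \left(-2\right)}{148}\right) + 138 \cdot 126 = \left(8 - \frac{147 \cdot 5 \left(-2\right)}{148}\right) + 17388 = \left(8 - - \frac{735}{74}\right) + 17388 = \left(8 + \frac{735}{74}\right) + 17388 = \frac{1327}{74} + 17388 = \frac{1288039}{74}$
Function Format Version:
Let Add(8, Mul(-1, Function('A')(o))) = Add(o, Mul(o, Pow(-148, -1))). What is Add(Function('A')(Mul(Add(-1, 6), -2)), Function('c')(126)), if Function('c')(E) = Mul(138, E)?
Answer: Rational(1288039, 74) ≈ 17406.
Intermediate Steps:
Function('A')(o) = Add(8, Mul(Rational(-147, 148), o)) (Function('A')(o) = Add(8, Mul(-1, Add(o, Mul(o, Pow(-148, -1))))) = Add(8, Mul(-1, Add(o, Mul(o, Rational(-1, 148))))) = Add(8, Mul(-1, Add(o, Mul(Rational(-1, 148), o)))) = Add(8, Mul(-1, Mul(Rational(147, 148), o))) = Add(8, Mul(Rational(-147, 148), o)))
Add(Function('A')(Mul(Add(-1, 6), -2)), Function('c')(126)) = Add(Add(8, Mul(Rational(-147, 148), Mul(Add(-1, 6), -2))), Mul(138, 126)) = Add(Add(8, Mul(Rational(-147, 148), Mul(5, -2))), 17388) = Add(Add(8, Mul(Rational(-147, 148), -10)), 17388) = Add(Add(8, Rational(735, 74)), 17388) = Add(Rational(1327, 74), 17388) = Rational(1288039, 74)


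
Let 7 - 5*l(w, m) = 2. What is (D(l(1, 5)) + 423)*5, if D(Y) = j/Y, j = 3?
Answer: 2130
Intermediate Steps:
l(w, m) = 1 (l(w, m) = 7/5 - ⅕*2 = 7/5 - ⅖ = 1)
D(Y) = 3/Y
(D(l(1, 5)) + 423)*5 = (3/1 + 423)*5 = (3*1 + 423)*5 = (3 + 423)*5 = 426*5 = 2130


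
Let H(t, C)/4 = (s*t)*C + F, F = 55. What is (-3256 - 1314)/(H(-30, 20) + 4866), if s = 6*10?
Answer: 2285/69457 ≈ 0.032898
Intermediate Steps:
s = 60
H(t, C) = 220 + 240*C*t (H(t, C) = 4*((60*t)*C + 55) = 4*(60*C*t + 55) = 4*(55 + 60*C*t) = 220 + 240*C*t)
(-3256 - 1314)/(H(-30, 20) + 4866) = (-3256 - 1314)/((220 + 240*20*(-30)) + 4866) = -4570/((220 - 144000) + 4866) = -4570/(-143780 + 4866) = -4570/(-138914) = -4570*(-1/138914) = 2285/69457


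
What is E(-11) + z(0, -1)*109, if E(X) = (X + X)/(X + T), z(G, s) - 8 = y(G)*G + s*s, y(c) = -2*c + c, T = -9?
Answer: 9821/10 ≈ 982.10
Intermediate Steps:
y(c) = -c
z(G, s) = 8 + s² - G² (z(G, s) = 8 + ((-G)*G + s*s) = 8 + (-G² + s²) = 8 + (s² - G²) = 8 + s² - G²)
E(X) = 2*X/(-9 + X) (E(X) = (X + X)/(X - 9) = (2*X)/(-9 + X) = 2*X/(-9 + X))
E(-11) + z(0, -1)*109 = 2*(-11)/(-9 - 11) + (8 + (-1)² - 1*0²)*109 = 2*(-11)/(-20) + (8 + 1 - 1*0)*109 = 2*(-11)*(-1/20) + (8 + 1 + 0)*109 = 11/10 + 9*109 = 11/10 + 981 = 9821/10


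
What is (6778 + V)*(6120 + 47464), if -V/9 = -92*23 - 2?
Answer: 1384610560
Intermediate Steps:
V = 19062 (V = -9*(-92*23 - 2) = -9*(-2116 - 2) = -9*(-2118) = 19062)
(6778 + V)*(6120 + 47464) = (6778 + 19062)*(6120 + 47464) = 25840*53584 = 1384610560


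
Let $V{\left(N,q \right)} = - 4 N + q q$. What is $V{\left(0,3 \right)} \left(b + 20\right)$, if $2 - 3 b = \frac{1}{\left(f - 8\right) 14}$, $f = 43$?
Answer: $\frac{91137}{490} \approx 185.99$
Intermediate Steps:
$V{\left(N,q \right)} = q^{2} - 4 N$ ($V{\left(N,q \right)} = - 4 N + q^{2} = q^{2} - 4 N$)
$b = \frac{979}{1470}$ ($b = \frac{2}{3} - \frac{\frac{1}{43 - 8} \cdot \frac{1}{14}}{3} = \frac{2}{3} - \frac{\frac{1}{35} \cdot \frac{1}{14}}{3} = \frac{2}{3} - \frac{1}{1470} = \frac{979}{1470} \approx 0.66599$)
$V{\left(0,3 \right)} \left(b + 20\right) = \left(3^{2} - 0\right) \left(\frac{979}{1470} + 20\right) = \left(9 + 0\right) \frac{30379}{1470} = 9 \cdot \frac{30379}{1470} = \frac{91137}{490}$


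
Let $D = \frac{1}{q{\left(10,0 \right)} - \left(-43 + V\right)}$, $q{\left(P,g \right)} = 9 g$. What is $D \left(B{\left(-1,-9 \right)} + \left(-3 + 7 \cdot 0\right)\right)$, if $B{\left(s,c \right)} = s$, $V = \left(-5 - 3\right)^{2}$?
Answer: $\frac{4}{21} \approx 0.19048$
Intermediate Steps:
$V = 64$ ($V = \left(-8\right)^{2} = 64$)
$D = - \frac{1}{21}$ ($D = \frac{1}{9 \cdot 0 + \left(43 - 64\right)} = \frac{1}{0 + \left(43 - 64\right)} = \frac{1}{0 - 21} = \frac{1}{-21} = - \frac{1}{21} \approx -0.047619$)
$D \left(B{\left(-1,-9 \right)} + \left(-3 + 7 \cdot 0\right)\right) = - \frac{-1 + \left(-3 + 7 \cdot 0\right)}{21} = - \frac{-1 + \left(-3 + 0\right)}{21} = - \frac{-1 - 3}{21} = \left(- \frac{1}{21}\right) \left(-4\right) = \frac{4}{21}$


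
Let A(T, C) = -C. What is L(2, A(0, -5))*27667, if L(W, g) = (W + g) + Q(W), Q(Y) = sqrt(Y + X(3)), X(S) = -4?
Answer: 193669 + 27667*I*sqrt(2) ≈ 1.9367e+5 + 39127.0*I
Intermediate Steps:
Q(Y) = sqrt(-4 + Y) (Q(Y) = sqrt(Y - 4) = sqrt(-4 + Y))
L(W, g) = W + g + sqrt(-4 + W) (L(W, g) = (W + g) + sqrt(-4 + W) = W + g + sqrt(-4 + W))
L(2, A(0, -5))*27667 = (2 - 1*(-5) + sqrt(-4 + 2))*27667 = (2 + 5 + sqrt(-2))*27667 = (2 + 5 + I*sqrt(2))*27667 = (7 + I*sqrt(2))*27667 = 193669 + 27667*I*sqrt(2)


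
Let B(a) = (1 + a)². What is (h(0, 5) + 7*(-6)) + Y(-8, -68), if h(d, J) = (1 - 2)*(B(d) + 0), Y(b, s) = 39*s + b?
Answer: -2703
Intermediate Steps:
Y(b, s) = b + 39*s
h(d, J) = -(1 + d)² (h(d, J) = (1 - 2)*((1 + d)² + 0) = -(1 + d)²)
(h(0, 5) + 7*(-6)) + Y(-8, -68) = (-(1 + 0)² + 7*(-6)) + (-8 + 39*(-68)) = (-1*1² - 42) + (-8 - 2652) = (-1*1 - 42) - 2660 = (-1 - 42) - 2660 = -43 - 2660 = -2703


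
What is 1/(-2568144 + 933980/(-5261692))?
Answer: -1315423/3378195918407 ≈ -3.8939e-7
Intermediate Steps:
1/(-2568144 + 933980/(-5261692)) = 1/(-2568144 + 933980*(-1/5261692)) = 1/(-2568144 - 233495/1315423) = 1/(-3378195918407/1315423) = -1315423/3378195918407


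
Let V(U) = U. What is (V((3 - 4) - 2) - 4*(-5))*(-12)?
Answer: -204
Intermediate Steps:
(V((3 - 4) - 2) - 4*(-5))*(-12) = (((3 - 4) - 2) - 4*(-5))*(-12) = ((-1 - 2) + 20)*(-12) = (-3 + 20)*(-12) = 17*(-12) = -204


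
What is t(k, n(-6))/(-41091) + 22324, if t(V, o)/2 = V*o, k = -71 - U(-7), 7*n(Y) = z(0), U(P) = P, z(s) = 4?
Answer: 6421208900/287637 ≈ 22324.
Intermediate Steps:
n(Y) = 4/7 (n(Y) = (⅐)*4 = 4/7)
k = -64 (k = -71 - 1*(-7) = -71 + 7 = -64)
t(V, o) = 2*V*o (t(V, o) = 2*(V*o) = 2*V*o)
t(k, n(-6))/(-41091) + 22324 = (2*(-64)*(4/7))/(-41091) + 22324 = -512/7*(-1/41091) + 22324 = 512/287637 + 22324 = 6421208900/287637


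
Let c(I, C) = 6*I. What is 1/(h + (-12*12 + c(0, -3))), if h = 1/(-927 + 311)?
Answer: -616/88705 ≈ -0.0069444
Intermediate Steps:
h = -1/616 (h = 1/(-616) = -1/616 ≈ -0.0016234)
1/(h + (-12*12 + c(0, -3))) = 1/(-1/616 + (-12*12 + 6*0)) = 1/(-1/616 + (-144 + 0)) = 1/(-1/616 - 144) = 1/(-88705/616) = -616/88705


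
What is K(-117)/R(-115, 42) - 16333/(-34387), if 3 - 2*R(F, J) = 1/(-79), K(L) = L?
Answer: -315895414/4092053 ≈ -77.197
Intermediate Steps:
R(F, J) = 119/79 (R(F, J) = 3/2 - ½/(-79) = 3/2 - ½*(-1/79) = 3/2 + 1/158 = 119/79)
K(-117)/R(-115, 42) - 16333/(-34387) = -117/119/79 - 16333/(-34387) = -117*79/119 - 16333*(-1/34387) = -9243/119 + 16333/34387 = -315895414/4092053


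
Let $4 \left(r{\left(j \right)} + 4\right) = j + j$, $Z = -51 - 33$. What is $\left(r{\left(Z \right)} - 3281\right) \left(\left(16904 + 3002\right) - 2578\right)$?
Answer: $-57650256$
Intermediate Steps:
$Z = -84$
$r{\left(j \right)} = -4 + \frac{j}{2}$ ($r{\left(j \right)} = -4 + \frac{j + j}{4} = -4 + \frac{2 j}{4} = -4 + \frac{j}{2}$)
$\left(r{\left(Z \right)} - 3281\right) \left(\left(16904 + 3002\right) - 2578\right) = \left(\left(-4 + \frac{1}{2} \left(-84\right)\right) - 3281\right) \left(\left(16904 + 3002\right) - 2578\right) = \left(\left(-4 - 42\right) - 3281\right) \left(19906 - 2578\right) = \left(-46 - 3281\right) 17328 = \left(-3327\right) 17328 = -57650256$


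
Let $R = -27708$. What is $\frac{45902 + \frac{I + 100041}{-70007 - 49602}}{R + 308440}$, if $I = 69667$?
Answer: $\frac{392151615}{2398433842} \approx 0.1635$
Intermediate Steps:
$\frac{45902 + \frac{I + 100041}{-70007 - 49602}}{R + 308440} = \frac{45902 + \frac{69667 + 100041}{-70007 - 49602}}{-27708 + 308440} = \frac{45902 + \frac{169708}{-119609}}{280732} = \left(45902 + 169708 \left(- \frac{1}{119609}\right)\right) \frac{1}{280732} = \left(45902 - \frac{24244}{17087}\right) \frac{1}{280732} = \frac{784303230}{17087} \cdot \frac{1}{280732} = \frac{392151615}{2398433842}$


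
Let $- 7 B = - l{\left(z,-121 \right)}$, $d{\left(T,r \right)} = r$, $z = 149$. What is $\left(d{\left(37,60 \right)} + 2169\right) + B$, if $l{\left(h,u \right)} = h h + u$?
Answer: $\frac{37683}{7} \approx 5383.3$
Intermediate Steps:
$l{\left(h,u \right)} = u + h^{2}$ ($l{\left(h,u \right)} = h^{2} + u = u + h^{2}$)
$B = \frac{22080}{7}$ ($B = - \frac{\left(-1\right) \left(-121 + 149^{2}\right)}{7} = - \frac{\left(-1\right) \left(-121 + 22201\right)}{7} = - \frac{\left(-1\right) 22080}{7} = \left(- \frac{1}{7}\right) \left(-22080\right) = \frac{22080}{7} \approx 3154.3$)
$\left(d{\left(37,60 \right)} + 2169\right) + B = \left(60 + 2169\right) + \frac{22080}{7} = 2229 + \frac{22080}{7} = \frac{37683}{7}$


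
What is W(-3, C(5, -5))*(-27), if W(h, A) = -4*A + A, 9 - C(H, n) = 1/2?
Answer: 1377/2 ≈ 688.50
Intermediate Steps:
C(H, n) = 17/2 (C(H, n) = 9 - 1/2 = 9 - 1*½ = 9 - ½ = 17/2)
W(h, A) = -3*A
W(-3, C(5, -5))*(-27) = -3*17/2*(-27) = -51/2*(-27) = 1377/2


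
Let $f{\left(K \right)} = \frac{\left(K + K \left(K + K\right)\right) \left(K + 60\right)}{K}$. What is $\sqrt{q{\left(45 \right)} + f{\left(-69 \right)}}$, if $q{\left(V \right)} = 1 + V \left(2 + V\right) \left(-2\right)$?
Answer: $2 i \sqrt{749} \approx 54.736 i$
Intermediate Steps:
$f{\left(K \right)} = \frac{\left(60 + K\right) \left(K + 2 K^{2}\right)}{K}$ ($f{\left(K \right)} = \frac{\left(K + K 2 K\right) \left(60 + K\right)}{K} = \frac{\left(K + 2 K^{2}\right) \left(60 + K\right)}{K} = \frac{\left(60 + K\right) \left(K + 2 K^{2}\right)}{K}$)
$q{\left(V \right)} = 1 + V \left(-4 - 2 V\right)$
$\sqrt{q{\left(45 \right)} + f{\left(-69 \right)}} = \sqrt{\left(1 - 180 - 2 \cdot 45^{2}\right) + \left(60 + 2 \left(-69\right)^{2} + 121 \left(-69\right)\right)} = \sqrt{\left(1 - 180 - 4050\right) + \left(60 + 2 \cdot 4761 - 8349\right)} = \sqrt{\left(1 - 180 - 4050\right) + \left(60 + 9522 - 8349\right)} = \sqrt{-4229 + 1233} = \sqrt{-2996} = 2 i \sqrt{749}$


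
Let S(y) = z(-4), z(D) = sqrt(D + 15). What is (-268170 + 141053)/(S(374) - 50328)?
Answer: 6397544376/2532907573 + 127117*sqrt(11)/2532907573 ≈ 2.5259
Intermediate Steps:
z(D) = sqrt(15 + D)
S(y) = sqrt(11) (S(y) = sqrt(15 - 4) = sqrt(11))
(-268170 + 141053)/(S(374) - 50328) = (-268170 + 141053)/(sqrt(11) - 50328) = -127117/(-50328 + sqrt(11))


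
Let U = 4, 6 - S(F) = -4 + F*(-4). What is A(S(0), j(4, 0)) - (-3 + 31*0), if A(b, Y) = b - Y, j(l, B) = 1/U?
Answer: 51/4 ≈ 12.750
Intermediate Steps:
S(F) = 10 + 4*F (S(F) = 6 - (-4 + F*(-4)) = 6 - (-4 - 4*F) = 6 + (4 + 4*F) = 10 + 4*F)
j(l, B) = 1/4
A(S(0), j(4, 0)) - (-3 + 31*0) = ((10 + 4*0) - 1*1/4) - (-3 + 31*0) = ((10 + 0) - 1/4) - (-3 + 0) = (10 - 1/4) - 1*(-3) = 39/4 + 3 = 51/4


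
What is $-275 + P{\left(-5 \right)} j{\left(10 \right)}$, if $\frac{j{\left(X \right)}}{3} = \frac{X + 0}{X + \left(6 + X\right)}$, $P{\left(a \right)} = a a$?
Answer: $- \frac{3200}{13} \approx -246.15$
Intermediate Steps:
$P{\left(a \right)} = a^{2}$
$j{\left(X \right)} = \frac{3 X}{6 + 2 X}$ ($j{\left(X \right)} = 3 \frac{X + 0}{X + \left(6 + X\right)} = 3 \frac{X}{6 + 2 X} = \frac{3 X}{6 + 2 X}$)
$-275 + P{\left(-5 \right)} j{\left(10 \right)} = -275 + \left(-5\right)^{2} \cdot \frac{3}{2} \cdot 10 \frac{1}{3 + 10} = -275 + 25 \cdot \frac{3}{2} \cdot 10 \cdot \frac{1}{13} = -275 + 25 \cdot \frac{15}{13} = -275 + \frac{375}{13} = - \frac{3200}{13}$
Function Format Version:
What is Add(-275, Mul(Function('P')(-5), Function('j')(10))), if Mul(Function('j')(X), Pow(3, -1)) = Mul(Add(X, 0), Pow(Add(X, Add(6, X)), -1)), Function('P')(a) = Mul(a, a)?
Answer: Rational(-3200, 13) ≈ -246.15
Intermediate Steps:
Function('P')(a) = Pow(a, 2)
Function('j')(X) = Mul(3, X, Pow(Add(6, Mul(2, X)), -1)) (Function('j')(X) = Mul(3, Mul(Add(X, 0), Pow(Add(X, Add(6, X)), -1))) = Mul(3, Mul(X, Pow(Add(6, Mul(2, X)), -1))) = Mul(3, X, Pow(Add(6, Mul(2, X)), -1)))
Add(-275, Mul(Function('P')(-5), Function('j')(10))) = Add(-275, Mul(Pow(-5, 2), Mul(Rational(3, 2), 10, Pow(Add(3, 10), -1)))) = Add(-275, Mul(25, Mul(Rational(3, 2), 10, Pow(13, -1)))) = Add(-275, Mul(25, Mul(Rational(3, 2), 10, Rational(1, 13)))) = Add(-275, Mul(25, Rational(15, 13))) = Add(-275, Rational(375, 13)) = Rational(-3200, 13)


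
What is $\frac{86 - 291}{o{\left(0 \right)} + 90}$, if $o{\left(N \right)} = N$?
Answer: $- \frac{41}{18} \approx -2.2778$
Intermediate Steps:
$\frac{86 - 291}{o{\left(0 \right)} + 90} = \frac{86 - 291}{0 + 90} = - \frac{205}{90} = \left(-205\right) \frac{1}{90} = - \frac{41}{18}$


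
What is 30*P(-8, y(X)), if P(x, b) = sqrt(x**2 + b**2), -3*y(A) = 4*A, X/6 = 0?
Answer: 240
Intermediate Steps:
X = 0 (X = 6*0 = 0)
y(A) = -4*A/3
P(x, b) = sqrt(b**2 + x**2)
30*P(-8, y(X)) = 30*sqrt((-4/3*0)**2 + (-8)**2) = 30*sqrt(0**2 + 64) = 30*sqrt(0 + 64) = 30*sqrt(64) = 30*8 = 240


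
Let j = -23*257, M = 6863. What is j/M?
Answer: -5911/6863 ≈ -0.86129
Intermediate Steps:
j = -5911
j/M = -5911/6863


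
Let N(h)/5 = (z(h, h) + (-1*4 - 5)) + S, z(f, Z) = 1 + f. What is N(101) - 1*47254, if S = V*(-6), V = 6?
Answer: -46969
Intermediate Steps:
S = -36 (S = 6*(-6) = -36)
N(h) = -220 + 5*h (N(h) = 5*(((1 + h) + (-1*4 - 5)) - 36) = 5*(((1 + h) + (-4 - 5)) - 36) = 5*(((1 + h) - 9) - 36) = 5*((-8 + h) - 36) = 5*(-44 + h) = -220 + 5*h)
N(101) - 1*47254 = (-220 + 5*101) - 1*47254 = (-220 + 505) - 47254 = 285 - 47254 = -46969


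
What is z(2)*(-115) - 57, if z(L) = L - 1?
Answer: -172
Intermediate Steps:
z(L) = -1 + L
z(2)*(-115) - 57 = (-1 + 2)*(-115) - 57 = 1*(-115) - 57 = -115 - 57 = -172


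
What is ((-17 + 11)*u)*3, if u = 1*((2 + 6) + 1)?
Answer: -162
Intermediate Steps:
u = 9 (u = 1*(8 + 1) = 1*9 = 9)
((-17 + 11)*u)*3 = ((-17 + 11)*9)*3 = -6*9*3 = -54*3 = -162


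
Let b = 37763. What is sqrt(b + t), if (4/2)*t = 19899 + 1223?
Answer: 2*sqrt(12081) ≈ 219.83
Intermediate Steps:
t = 10561 (t = (19899 + 1223)/2 = (1/2)*21122 = 10561)
sqrt(b + t) = sqrt(37763 + 10561) = sqrt(48324) = 2*sqrt(12081)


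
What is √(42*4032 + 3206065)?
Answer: √3375409 ≈ 1837.2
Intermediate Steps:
√(42*4032 + 3206065) = √(169344 + 3206065) = √3375409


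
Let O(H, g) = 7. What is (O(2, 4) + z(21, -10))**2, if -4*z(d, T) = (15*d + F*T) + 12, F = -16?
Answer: 210681/16 ≈ 13168.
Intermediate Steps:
z(d, T) = -3 + 4*T - 15*d/4 (z(d, T) = -((15*d - 16*T) + 12)/4 = -((-16*T + 15*d) + 12)/4 = -(12 - 16*T + 15*d)/4 = -3 + 4*T - 15*d/4)
(O(2, 4) + z(21, -10))**2 = (7 + (-3 + 4*(-10) - 15/4*21))**2 = (7 + (-3 - 40 - 315/4))**2 = (7 - 487/4)**2 = (-459/4)**2 = 210681/16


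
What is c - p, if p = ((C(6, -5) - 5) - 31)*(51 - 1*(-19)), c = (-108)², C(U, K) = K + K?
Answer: 14884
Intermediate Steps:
C(U, K) = 2*K
c = 11664
p = -3220 (p = ((2*(-5) - 5) - 31)*(51 - 1*(-19)) = ((-10 - 5) - 31)*(51 + 19) = (-15 - 31)*70 = -46*70 = -3220)
c - p = 11664 - 1*(-3220) = 11664 + 3220 = 14884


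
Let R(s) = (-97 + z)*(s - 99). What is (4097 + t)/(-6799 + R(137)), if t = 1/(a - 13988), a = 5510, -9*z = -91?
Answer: -34734365/85634394 ≈ -0.40561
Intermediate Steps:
z = 91/9 (z = -⅑*(-91) = 91/9 ≈ 10.111)
t = -1/8478 (t = 1/(5510 - 13988) = 1/(-8478) = -1/8478 ≈ -0.00011795)
R(s) = 8602 - 782*s/9 (R(s) = (-97 + 91/9)*(s - 99) = -782*(-99 + s)/9 = 8602 - 782*s/9)
(4097 + t)/(-6799 + R(137)) = (4097 - 1/8478)/(-6799 + (8602 - 782/9*137)) = 34734365/(8478*(-6799 + (8602 - 107134/9))) = 34734365/(8478*(-6799 - 29716/9)) = 34734365/(8478*(-90907/9)) = (34734365/8478)*(-9/90907) = -34734365/85634394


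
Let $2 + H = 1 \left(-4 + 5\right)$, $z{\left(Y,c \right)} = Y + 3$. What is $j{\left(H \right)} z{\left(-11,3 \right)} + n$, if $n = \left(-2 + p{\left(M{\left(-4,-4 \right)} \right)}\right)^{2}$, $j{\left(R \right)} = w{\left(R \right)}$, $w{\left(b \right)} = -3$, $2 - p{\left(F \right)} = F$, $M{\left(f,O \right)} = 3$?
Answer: $33$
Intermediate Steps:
$z{\left(Y,c \right)} = 3 + Y$
$p{\left(F \right)} = 2 - F$
$H = -1$ ($H = -2 + 1 \left(-4 + 5\right) = -2 + 1 \cdot 1 = -2 + 1 = -1$)
$j{\left(R \right)} = -3$
$n = 9$ ($n = \left(-2 + \left(2 - 3\right)\right)^{2} = \left(-2 - 1\right)^{2} = \left(-3\right)^{2} = 9$)
$j{\left(H \right)} z{\left(-11,3 \right)} + n = - 3 \left(3 - 11\right) + 9 = \left(-3\right) \left(-8\right) + 9 = 24 + 9 = 33$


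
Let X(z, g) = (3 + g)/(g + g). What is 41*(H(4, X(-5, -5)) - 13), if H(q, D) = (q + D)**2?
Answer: 4756/25 ≈ 190.24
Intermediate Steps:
X(z, g) = (3 + g)/(2*g) (X(z, g) = (3 + g)/((2*g)) = (3 + g)*(1/(2*g)) = (3 + g)/(2*g))
H(q, D) = (D + q)**2
41*(H(4, X(-5, -5)) - 13) = 41*(((1/2)*(3 - 5)/(-5) + 4)**2 - 13) = 41*(((1/2)*(-1/5)*(-2) + 4)**2 - 13) = 41*((1/5 + 4)**2 - 13) = 41*((21/5)**2 - 13) = 41*(441/25 - 13) = 41*(116/25) = 4756/25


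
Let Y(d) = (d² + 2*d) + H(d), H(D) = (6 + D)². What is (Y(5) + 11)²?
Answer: 27889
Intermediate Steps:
Y(d) = d² + (6 + d)² + 2*d (Y(d) = (d² + 2*d) + (6 + d)² = d² + (6 + d)² + 2*d)
(Y(5) + 11)² = ((36 + 2*5² + 14*5) + 11)² = ((36 + 2*25 + 70) + 11)² = ((36 + 50 + 70) + 11)² = (156 + 11)² = 167² = 27889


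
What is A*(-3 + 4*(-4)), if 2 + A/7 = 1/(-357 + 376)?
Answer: 259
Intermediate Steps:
A = -259/19 (A = -14 + 7/(-357 + 376) = -14 + 7/19 = -259/19 ≈ -13.632)
A*(-3 + 4*(-4)) = -259*(-3 + 4*(-4))/19 = -259*(-3 - 16)/19 = -259/19*(-19) = 259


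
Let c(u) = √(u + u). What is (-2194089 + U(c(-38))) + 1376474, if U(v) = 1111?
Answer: -816504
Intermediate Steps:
c(u) = √2*√u (c(u) = √(2*u) = √2*√u)
(-2194089 + U(c(-38))) + 1376474 = (-2194089 + 1111) + 1376474 = -2192978 + 1376474 = -816504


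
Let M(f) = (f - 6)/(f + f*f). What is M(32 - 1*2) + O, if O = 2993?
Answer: 463919/155 ≈ 2993.0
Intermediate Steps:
M(f) = (-6 + f)/(f + f²)
M(32 - 1*2) + O = (-6 + (32 - 1*2))/((32 - 1*2)*(1 + (32 - 1*2))) + 2993 = (-6 + (32 - 2))/((32 - 2)*(1 + (32 - 2))) + 2993 = (-6 + 30)/(30*(1 + 30)) + 2993 = (1/30)*24/31 + 2993 = (1/30)*(1/31)*24 + 2993 = 4/155 + 2993 = 463919/155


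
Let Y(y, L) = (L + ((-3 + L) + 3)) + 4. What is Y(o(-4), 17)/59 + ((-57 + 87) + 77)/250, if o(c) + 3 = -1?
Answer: 15813/14750 ≈ 1.0721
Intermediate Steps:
o(c) = -4 (o(c) = -3 - 1 = -4)
Y(y, L) = 4 + 2*L (Y(y, L) = (L + L) + 4 = 2*L + 4 = 4 + 2*L)
Y(o(-4), 17)/59 + ((-57 + 87) + 77)/250 = (4 + 2*17)/59 + ((-57 + 87) + 77)/250 = (4 + 34)*(1/59) + (30 + 77)*(1/250) = 38*(1/59) + 107*(1/250) = 38/59 + 107/250 = 15813/14750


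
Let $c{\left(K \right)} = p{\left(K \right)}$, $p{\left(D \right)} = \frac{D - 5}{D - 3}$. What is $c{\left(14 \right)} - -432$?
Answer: $\frac{4761}{11} \approx 432.82$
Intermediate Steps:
$p{\left(D \right)} = \frac{-5 + D}{-3 + D}$
$c{\left(K \right)} = \frac{-5 + K}{-3 + K}$
$c{\left(14 \right)} - -432 = \frac{-5 + 14}{-3 + 14} - -432 = \frac{1}{11} \cdot 9 + 432 = \frac{9}{11} + 432 = \frac{4761}{11}$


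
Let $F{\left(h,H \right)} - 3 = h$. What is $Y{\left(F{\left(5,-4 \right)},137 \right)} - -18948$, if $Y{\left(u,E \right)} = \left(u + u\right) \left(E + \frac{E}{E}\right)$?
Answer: $21156$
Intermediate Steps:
$F{\left(h,H \right)} = 3 + h$
$Y{\left(u,E \right)} = 2 u \left(1 + E\right)$ ($Y{\left(u,E \right)} = 2 u \left(E + 1\right) = 2 u \left(1 + E\right)$)
$Y{\left(F{\left(5,-4 \right)},137 \right)} - -18948 = 2 \left(3 + 5\right) \left(1 + 137\right) - -18948 = 2 \cdot 8 \cdot 138 + \left(-6102 + 25050\right) = 2208 + 18948 = 21156$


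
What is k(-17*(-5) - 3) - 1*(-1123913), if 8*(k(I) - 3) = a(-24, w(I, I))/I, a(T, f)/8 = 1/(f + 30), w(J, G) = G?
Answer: 10322044545/9184 ≈ 1.1239e+6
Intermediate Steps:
a(T, f) = 8/(30 + f) (a(T, f) = 8/(f + 30) = 8/(30 + f))
k(I) = 3 + 1/(I*(30 + I)) (k(I) = 3 + ((8/(30 + I))/I)/8 = 3 + (8/(I*(30 + I)))/8 = 3 + 1/(I*(30 + I)))
k(-17*(-5) - 3) - 1*(-1123913) = (1 + 3*(-17*(-5) - 3)*(30 + (-17*(-5) - 3)))/((-17*(-5) - 3)*(30 + (-17*(-5) - 3))) - 1*(-1123913) = (1 + 3*(85 - 3)*(30 + (85 - 3)))/((85 - 3)*(30 + (85 - 3))) + 1123913 = (1 + 3*82*(30 + 82))/(82*(30 + 82)) + 1123913 = (1/82)*(1 + 3*82*112)/112 + 1123913 = (1/82)*(1/112)*(1 + 27552) + 1123913 = (1/82)*(1/112)*27553 + 1123913 = 27553/9184 + 1123913 = 10322044545/9184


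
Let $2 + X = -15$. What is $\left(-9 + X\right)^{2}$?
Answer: $676$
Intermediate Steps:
$X = -17$ ($X = -2 - 15 = -17$)
$\left(-9 + X\right)^{2} = \left(-9 - 17\right)^{2} = \left(-26\right)^{2} = 676$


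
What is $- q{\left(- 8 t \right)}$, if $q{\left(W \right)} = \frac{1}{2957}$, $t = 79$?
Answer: $- \frac{1}{2957} \approx -0.00033818$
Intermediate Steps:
$q{\left(W \right)} = \frac{1}{2957}$
$- q{\left(- 8 t \right)} = \left(-1\right) \frac{1}{2957} = - \frac{1}{2957}$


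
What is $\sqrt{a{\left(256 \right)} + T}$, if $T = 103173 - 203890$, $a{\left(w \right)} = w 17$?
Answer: $i \sqrt{96365} \approx 310.43 i$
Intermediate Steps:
$a{\left(w \right)} = 17 w$
$T = -100717$ ($T = 103173 - 203890 = -100717$)
$\sqrt{a{\left(256 \right)} + T} = \sqrt{17 \cdot 256 - 100717} = \sqrt{4352 - 100717} = \sqrt{-96365} = i \sqrt{96365}$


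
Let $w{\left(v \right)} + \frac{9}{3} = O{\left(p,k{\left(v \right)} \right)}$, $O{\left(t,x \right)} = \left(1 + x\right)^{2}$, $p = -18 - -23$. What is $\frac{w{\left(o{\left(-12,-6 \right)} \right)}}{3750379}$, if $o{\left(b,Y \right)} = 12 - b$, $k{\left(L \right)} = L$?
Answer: $\frac{622}{3750379} \approx 0.00016585$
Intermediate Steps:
$p = 5$ ($p = -18 + 23 = 5$)
$w{\left(v \right)} = -3 + \left(1 + v\right)^{2}$
$\frac{w{\left(o{\left(-12,-6 \right)} \right)}}{3750379} = \frac{-3 + \left(1 + \left(12 - -12\right)\right)^{2}}{3750379} = \left(-3 + \left(1 + \left(12 + 12\right)\right)^{2}\right) \frac{1}{3750379} = \left(-3 + \left(1 + 24\right)^{2}\right) \frac{1}{3750379} = \left(-3 + 25^{2}\right) \frac{1}{3750379} = \left(-3 + 625\right) \frac{1}{3750379} = 622 \cdot \frac{1}{3750379} = \frac{622}{3750379}$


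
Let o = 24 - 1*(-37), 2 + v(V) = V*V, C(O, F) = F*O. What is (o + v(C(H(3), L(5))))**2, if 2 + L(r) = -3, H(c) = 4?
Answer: 210681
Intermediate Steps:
L(r) = -5 (L(r) = -2 - 3 = -5)
v(V) = -2 + V**2 (v(V) = -2 + V*V = -2 + V**2)
o = 61 (o = 24 + 37 = 61)
(o + v(C(H(3), L(5))))**2 = (61 + (-2 + (-5*4)**2))**2 = (61 + (-2 + (-20)**2))**2 = (61 + (-2 + 400))**2 = (61 + 398)**2 = 459**2 = 210681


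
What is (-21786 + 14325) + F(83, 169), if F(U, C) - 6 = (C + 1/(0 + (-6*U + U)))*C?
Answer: 8758821/415 ≈ 21106.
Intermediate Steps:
F(U, C) = 6 + C*(C - 1/(5*U)) (F(U, C) = 6 + (C + 1/(0 + (-6*U + U)))*C = 6 + (C + 1/(0 - 5*U))*C = 6 + (C + 1/(-5*U))*C = 6 + (C - 1/(5*U))*C = 6 + C*(C - 1/(5*U)))
(-21786 + 14325) + F(83, 169) = (-21786 + 14325) + (6 + 169² - ⅕*169/83) = -7461 + (6 + 28561 - ⅕*169*1/83) = -7461 + (6 + 28561 - 169/415) = -7461 + 11855136/415 = 8758821/415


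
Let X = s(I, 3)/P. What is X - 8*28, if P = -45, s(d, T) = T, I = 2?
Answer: -3361/15 ≈ -224.07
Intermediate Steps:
X = -1/15 (X = 3/(-45) = 3*(-1/45) = -1/15 ≈ -0.066667)
X - 8*28 = -1/15 - 8*28 = -1/15 - 224 = -3361/15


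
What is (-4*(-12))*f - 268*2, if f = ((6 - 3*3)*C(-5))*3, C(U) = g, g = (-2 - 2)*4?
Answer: 6376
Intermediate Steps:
g = -16 (g = -4*4 = -16)
C(U) = -16
f = 144 (f = ((6 - 3*3)*(-16))*3 = ((6 - 9)*(-16))*3 = -3*(-16)*3 = 48*3 = 144)
(-4*(-12))*f - 268*2 = -4*(-12)*144 - 268*2 = 48*144 - 1*536 = 6912 - 536 = 6376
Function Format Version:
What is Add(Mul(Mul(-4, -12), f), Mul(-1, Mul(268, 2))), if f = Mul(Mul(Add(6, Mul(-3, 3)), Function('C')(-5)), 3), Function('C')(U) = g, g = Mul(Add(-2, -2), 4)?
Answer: 6376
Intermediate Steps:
g = -16 (g = Mul(-4, 4) = -16)
Function('C')(U) = -16
f = 144 (f = Mul(Mul(Add(6, Mul(-3, 3)), -16), 3) = Mul(Mul(Add(6, -9), -16), 3) = Mul(Mul(-3, -16), 3) = Mul(48, 3) = 144)
Add(Mul(Mul(-4, -12), f), Mul(-1, Mul(268, 2))) = Add(Mul(Mul(-4, -12), 144), Mul(-1, Mul(268, 2))) = Add(Mul(48, 144), Mul(-1, 536)) = Add(6912, -536) = 6376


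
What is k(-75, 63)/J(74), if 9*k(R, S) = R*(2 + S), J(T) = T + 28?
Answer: -1625/306 ≈ -5.3105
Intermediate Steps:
J(T) = 28 + T
k(R, S) = R*(2 + S)/9 (k(R, S) = (R*(2 + S))/9 = R*(2 + S)/9)
k(-75, 63)/J(74) = ((⅑)*(-75)*(2 + 63))/(28 + 74) = ((⅑)*(-75)*65)/102 = -1625/3*1/102 = -1625/306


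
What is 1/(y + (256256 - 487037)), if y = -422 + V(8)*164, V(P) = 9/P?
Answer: -2/462037 ≈ -4.3287e-6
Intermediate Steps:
y = -475/2 (y = -422 + (9/8)*164 = -422 + 369/2 = -475/2 ≈ -237.50)
1/(y + (256256 - 487037)) = 1/(-475/2 + (256256 - 487037)) = 1/(-475/2 - 230781) = 1/(-462037/2) = -2/462037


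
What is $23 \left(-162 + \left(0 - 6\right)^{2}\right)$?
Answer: $-2898$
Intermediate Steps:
$23 \left(-162 + \left(0 - 6\right)^{2}\right) = 23 \left(-162 + \left(-6\right)^{2}\right) = 23 \left(-162 + 36\right) = 23 \left(-126\right) = -2898$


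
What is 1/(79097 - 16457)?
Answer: 1/62640 ≈ 1.5964e-5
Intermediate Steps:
1/(79097 - 16457) = 1/62640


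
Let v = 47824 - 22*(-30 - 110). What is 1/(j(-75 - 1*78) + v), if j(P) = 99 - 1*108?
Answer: 1/50895 ≈ 1.9648e-5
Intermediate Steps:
j(P) = -9 (j(P) = 99 - 108 = -9)
v = 50904 (v = 47824 - 22*(-140) = 47824 - 1*(-3080) = 47824 + 3080 = 50904)
1/(j(-75 - 1*78) + v) = 1/(-9 + 50904) = 1/50895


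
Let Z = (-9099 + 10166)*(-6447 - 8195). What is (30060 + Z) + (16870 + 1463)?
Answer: -15574621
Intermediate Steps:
Z = -15623014 (Z = 1067*(-14642) = -15623014)
(30060 + Z) + (16870 + 1463) = (30060 - 15623014) + (16870 + 1463) = -15592954 + 18333 = -15574621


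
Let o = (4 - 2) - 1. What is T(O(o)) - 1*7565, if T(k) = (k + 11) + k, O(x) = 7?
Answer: -7540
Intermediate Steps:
o = 1 (o = 2 - 1 = 1)
T(k) = 11 + 2*k (T(k) = (11 + k) + k = 11 + 2*k)
T(O(o)) - 1*7565 = (11 + 2*7) - 1*7565 = (11 + 14) - 7565 = 25 - 7565 = -7540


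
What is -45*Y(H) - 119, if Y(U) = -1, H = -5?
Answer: -74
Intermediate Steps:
-45*Y(H) - 119 = -45*(-1) - 119 = 45 - 119 = -74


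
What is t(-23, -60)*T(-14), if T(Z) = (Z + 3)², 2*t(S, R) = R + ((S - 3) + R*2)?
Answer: -12463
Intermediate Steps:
t(S, R) = -3/2 + S/2 + 3*R/2 (t(S, R) = (R + ((S - 3) + R*2))/2 = (R + ((-3 + S) + 2*R))/2 = (R + (-3 + S + 2*R))/2 = (-3 + S + 3*R)/2 = -3/2 + S/2 + 3*R/2)
T(Z) = (3 + Z)²
t(-23, -60)*T(-14) = (-3/2 + (½)*(-23) + (3/2)*(-60))*(3 - 14)² = (-3/2 - 23/2 - 90)*(-11)² = -103*121 = -12463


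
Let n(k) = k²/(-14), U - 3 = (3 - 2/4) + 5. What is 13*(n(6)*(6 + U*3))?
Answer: -8775/7 ≈ -1253.6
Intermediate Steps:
U = 21/2 (U = 3 + ((3 - 2/4) + 5) = 3 + ((3 - 2*¼) + 5) = 3 + ((3 - ½) + 5) = 3 + (5/2 + 5) = 3 + 15/2 = 21/2 ≈ 10.500)
n(k) = -k²/14 (n(k) = k²*(-1/14) = -k²/14)
13*(n(6)*(6 + U*3)) = 13*((-1/14*6²)*(6 + (21/2)*3)) = 13*((-1/14*36)*(6 + 63/2)) = 13*(-18/7*75/2) = 13*(-675/7) = -8775/7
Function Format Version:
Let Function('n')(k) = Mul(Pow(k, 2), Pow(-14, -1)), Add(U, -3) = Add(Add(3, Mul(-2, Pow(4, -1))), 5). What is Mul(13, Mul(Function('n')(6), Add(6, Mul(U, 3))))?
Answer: Rational(-8775, 7) ≈ -1253.6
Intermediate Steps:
U = Rational(21, 2) (U = Add(3, Add(Add(3, Mul(-2, Pow(4, -1))), 5)) = Add(3, Add(Add(3, Mul(-2, Rational(1, 4))), 5)) = Add(3, Add(Add(3, Rational(-1, 2)), 5)) = Add(3, Add(Rational(5, 2), 5)) = Add(3, Rational(15, 2)) = Rational(21, 2) ≈ 10.500)
Function('n')(k) = Mul(Rational(-1, 14), Pow(k, 2)) (Function('n')(k) = Mul(Pow(k, 2), Rational(-1, 14)) = Mul(Rational(-1, 14), Pow(k, 2)))
Mul(13, Mul(Function('n')(6), Add(6, Mul(U, 3)))) = Mul(13, Mul(Mul(Rational(-1, 14), Pow(6, 2)), Add(6, Mul(Rational(21, 2), 3)))) = Mul(13, Mul(Mul(Rational(-1, 14), 36), Add(6, Rational(63, 2)))) = Mul(13, Mul(Rational(-18, 7), Rational(75, 2))) = Mul(13, Rational(-675, 7)) = Rational(-8775, 7)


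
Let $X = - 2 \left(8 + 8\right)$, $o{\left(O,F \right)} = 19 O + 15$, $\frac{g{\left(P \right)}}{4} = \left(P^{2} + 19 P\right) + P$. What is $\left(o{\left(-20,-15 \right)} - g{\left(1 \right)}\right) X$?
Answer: $14368$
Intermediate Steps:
$g{\left(P \right)} = 4 P^{2} + 80 P$ ($g{\left(P \right)} = 4 \left(\left(P^{2} + 19 P\right) + P\right) = 4 \left(P^{2} + 20 P\right) = 4 P^{2} + 80 P$)
$o{\left(O,F \right)} = 15 + 19 O$
$X = -32$ ($X = \left(-2\right) 16 = -32$)
$\left(o{\left(-20,-15 \right)} - g{\left(1 \right)}\right) X = \left(\left(15 + 19 \left(-20\right)\right) - 4 \cdot 1 \left(20 + 1\right)\right) \left(-32\right) = \left(\left(15 - 380\right) - 4 \cdot 1 \cdot 21\right) \left(-32\right) = \left(-365 - 84\right) \left(-32\right) = \left(-449\right) \left(-32\right) = 14368$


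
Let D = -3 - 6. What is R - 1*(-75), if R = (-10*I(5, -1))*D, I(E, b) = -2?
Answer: -105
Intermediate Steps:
D = -9
R = -180 (R = -10*(-2)*(-9) = 20*(-9) = -180)
R - 1*(-75) = -180 - 1*(-75) = -180 + 75 = -105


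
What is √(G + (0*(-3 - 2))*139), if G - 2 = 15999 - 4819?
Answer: √11182 ≈ 105.74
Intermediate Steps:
G = 11182 (G = 2 + (15999 - 4819) = 2 + 11180 = 11182)
√(G + (0*(-3 - 2))*139) = √(11182 + (0*(-3 - 2))*139) = √(11182 + (0*(-5))*139) = √(11182 + 0*139) = √(11182 + 0) = √11182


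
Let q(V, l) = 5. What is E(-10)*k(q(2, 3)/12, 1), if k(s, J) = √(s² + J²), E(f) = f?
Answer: -65/6 ≈ -10.833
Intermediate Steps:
k(s, J) = √(J² + s²)
E(-10)*k(q(2, 3)/12, 1) = -10*√(1² + (5/12)²) = -10*√(1 + (5*(1/12))²) = -10*√(1 + (5/12)²) = -10*√(1 + 25/144) = -10*√(169/144) = -10*13/12 = -65/6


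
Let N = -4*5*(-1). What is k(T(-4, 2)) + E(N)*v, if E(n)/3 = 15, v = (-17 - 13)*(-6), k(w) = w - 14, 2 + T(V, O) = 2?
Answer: 8086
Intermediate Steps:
T(V, O) = 0 (T(V, O) = -2 + 2 = 0)
k(w) = -14 + w
N = 20 (N = -20*(-1) = 20)
v = 180 (v = -30*(-6) = 180)
E(n) = 45 (E(n) = 3*15 = 45)
k(T(-4, 2)) + E(N)*v = (-14 + 0) + 45*180 = -14 + 8100 = 8086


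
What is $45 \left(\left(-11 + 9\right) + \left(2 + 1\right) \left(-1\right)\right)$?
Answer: $-225$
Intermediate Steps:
$45 \left(\left(-11 + 9\right) + \left(2 + 1\right) \left(-1\right)\right) = 45 \left(-2 + 3 \left(-1\right)\right) = 45 \left(-2 - 3\right) = 45 \left(-5\right) = -225$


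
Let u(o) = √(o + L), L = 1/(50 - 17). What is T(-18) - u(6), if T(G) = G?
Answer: -18 - √6567/33 ≈ -20.456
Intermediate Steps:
L = 1/33 ≈ 0.030303
u(o) = √(1/33 + o) (u(o) = √(o + 1/33) = √(1/33 + o))
T(-18) - u(6) = -18 - √(33 + 1089*6)/33 = -18 - √(33 + 6534)/33 = -18 - √6567/33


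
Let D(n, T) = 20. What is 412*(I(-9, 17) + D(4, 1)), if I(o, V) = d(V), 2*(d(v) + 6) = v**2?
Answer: 65302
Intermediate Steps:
d(v) = -6 + v**2/2
I(o, V) = -6 + V**2/2
412*(I(-9, 17) + D(4, 1)) = 412*((-6 + (1/2)*17**2) + 20) = 412*((-6 + (1/2)*289) + 20) = 412*((-6 + 289/2) + 20) = 412*(277/2 + 20) = 412*(317/2) = 65302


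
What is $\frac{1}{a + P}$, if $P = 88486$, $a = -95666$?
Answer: $- \frac{1}{7180} \approx -0.00013928$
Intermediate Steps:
$\frac{1}{a + P} = \frac{1}{-95666 + 88486} = \frac{1}{-7180} = - \frac{1}{7180}$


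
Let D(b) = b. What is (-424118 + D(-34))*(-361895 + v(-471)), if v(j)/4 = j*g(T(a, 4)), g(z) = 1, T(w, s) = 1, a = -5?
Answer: 154297590408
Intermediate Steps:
v(j) = 4*j (v(j) = 4*(j*1) = 4*j)
(-424118 + D(-34))*(-361895 + v(-471)) = (-424118 - 34)*(-361895 + 4*(-471)) = -424152*(-361895 - 1884) = -424152*(-363779) = 154297590408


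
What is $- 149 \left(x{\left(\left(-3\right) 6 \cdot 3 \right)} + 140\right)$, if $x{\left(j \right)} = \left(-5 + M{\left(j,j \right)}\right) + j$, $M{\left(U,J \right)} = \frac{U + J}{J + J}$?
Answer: $-12218$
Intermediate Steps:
$M{\left(U,J \right)} = \frac{J + U}{2 J}$
$x{\left(j \right)} = -4 + j$ ($x{\left(j \right)} = \left(-5 + \frac{j + j}{2 j}\right) + j = \left(-5 + \frac{2 j}{2 j}\right) + j = \left(-5 + 1\right) + j = -4 + j$)
$- 149 \left(x{\left(\left(-3\right) 6 \cdot 3 \right)} + 140\right) = - 149 \left(\left(-4 + \left(-3\right) 6 \cdot 3\right) + 140\right) = - 149 \left(\left(-4 - 54\right) + 140\right) = - 149 \left(-58 + 140\right) = \left(-149\right) 82 = -12218$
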